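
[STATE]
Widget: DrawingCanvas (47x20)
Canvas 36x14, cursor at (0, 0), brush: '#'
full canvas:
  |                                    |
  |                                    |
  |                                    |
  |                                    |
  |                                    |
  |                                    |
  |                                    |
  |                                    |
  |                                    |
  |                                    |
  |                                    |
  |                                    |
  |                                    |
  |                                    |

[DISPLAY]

+                                              
                                               
                                               
                                               
                                               
                                               
                                               
                                               
                                               
                                               
                                               
                                               
                                               
                                               
                                               
                                               
                                               
                                               
                                               
                                               


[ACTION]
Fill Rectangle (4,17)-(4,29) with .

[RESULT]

+                                              
                                               
                                               
                                               
                 .............                 
                                               
                                               
                                               
                                               
                                               
                                               
                                               
                                               
                                               
                                               
                                               
                                               
                                               
                                               
                                               


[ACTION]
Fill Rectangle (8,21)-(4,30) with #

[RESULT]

+                                              
                                               
                                               
                                               
                 ....##########                
                     ##########                
                     ##########                
                     ##########                
                     ##########                
                                               
                                               
                                               
                                               
                                               
                                               
                                               
                                               
                                               
                                               
                                               


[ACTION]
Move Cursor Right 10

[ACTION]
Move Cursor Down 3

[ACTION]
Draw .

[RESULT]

                                               
                                               
                                               
          .                                    
                 ....##########                
                     ##########                
                     ##########                
                     ##########                
                     ##########                
                                               
                                               
                                               
                                               
                                               
                                               
                                               
                                               
                                               
                                               
                                               


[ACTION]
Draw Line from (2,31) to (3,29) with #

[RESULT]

                                               
                                               
                              ##               
          .                  #                 
                 ....##########                
                     ##########                
                     ##########                
                     ##########                
                     ##########                
                                               
                                               
                                               
                                               
                                               
                                               
                                               
                                               
                                               
                                               
                                               


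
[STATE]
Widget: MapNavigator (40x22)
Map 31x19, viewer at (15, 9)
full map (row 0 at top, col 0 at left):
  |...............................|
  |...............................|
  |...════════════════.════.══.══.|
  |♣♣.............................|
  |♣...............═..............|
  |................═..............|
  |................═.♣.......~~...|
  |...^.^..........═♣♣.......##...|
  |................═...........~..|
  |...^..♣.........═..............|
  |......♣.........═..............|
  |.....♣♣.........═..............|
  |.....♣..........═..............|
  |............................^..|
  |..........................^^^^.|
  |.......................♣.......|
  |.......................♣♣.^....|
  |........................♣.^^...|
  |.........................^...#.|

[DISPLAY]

                                        
                                        
     ...............................    
     ...............................    
     ...════════════════.════.══.══.    
     ♣♣.............................    
     ♣...............═..............    
     ................═..............    
     ................═.♣.......~~...    
     ...^.^..........═♣♣.......##...    
     ................═...........~..    
     ...^..♣........@═..............    
     ......♣.........═..............    
     .....♣♣.........═..............    
     .....♣..........═..............    
     ............................^..    
     ..........................^^^^.    
     .......................♣.......    
     .......................♣♣.^....    
     ........................♣.^^...    
     .........................^...#.    
                                        


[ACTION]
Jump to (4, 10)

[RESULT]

                                        
                ........................
                ........................
                ...════════════════.════
                ♣♣......................
                ♣...............═.......
                ................═.......
                ................═.♣.....
                ...^.^..........═♣♣.....
                ................═.......
                ...^..♣.........═.......
                ....@.♣.........═.......
                .....♣♣.........═.......
                .....♣..........═.......
                ........................
                ........................
                .......................♣
                .......................♣
                ........................
                ........................
                                        
                                        


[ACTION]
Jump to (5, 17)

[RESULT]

               ................═.♣......
               ...^.^..........═♣♣......
               ................═........
               ...^..♣.........═........
               ......♣.........═........
               .....♣♣.........═........
               .....♣..........═........
               .........................
               .........................
               .......................♣.
               .......................♣♣
               .....@..................♣
               .........................
                                        
                                        
                                        
                                        
                                        
                                        
                                        
                                        
                                        


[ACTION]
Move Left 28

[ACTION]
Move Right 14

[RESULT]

      ................═.♣.......~~...   
      ...^.^..........═♣♣.......##...   
      ................═...........~..   
      ...^..♣.........═..............   
      ......♣.........═..............   
      .....♣♣.........═..............   
      .....♣..........═..............   
      ............................^..   
      ..........................^^^^.   
      .......................♣.......   
      .......................♣♣.^....   
      ..............@.........♣.^^...   
      .........................^...#.   
                                        
                                        
                                        
                                        
                                        
                                        
                                        
                                        
                                        


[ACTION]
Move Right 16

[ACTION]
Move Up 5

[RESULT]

.....................                   
═════════.════.══.══.                   
.....................                   
......═..............                   
......═..............                   
......═.♣.......~~...                   
......═♣♣.......##...                   
......═...........~..                   
......═..............                   
......═..............                   
......═..............                   
......═.............@                   
..................^..                   
................^^^^.                   
.............♣.......                   
.............♣♣.^....                   
..............♣.^^...                   
...............^...#.                   
                                        
                                        
                                        
                                        


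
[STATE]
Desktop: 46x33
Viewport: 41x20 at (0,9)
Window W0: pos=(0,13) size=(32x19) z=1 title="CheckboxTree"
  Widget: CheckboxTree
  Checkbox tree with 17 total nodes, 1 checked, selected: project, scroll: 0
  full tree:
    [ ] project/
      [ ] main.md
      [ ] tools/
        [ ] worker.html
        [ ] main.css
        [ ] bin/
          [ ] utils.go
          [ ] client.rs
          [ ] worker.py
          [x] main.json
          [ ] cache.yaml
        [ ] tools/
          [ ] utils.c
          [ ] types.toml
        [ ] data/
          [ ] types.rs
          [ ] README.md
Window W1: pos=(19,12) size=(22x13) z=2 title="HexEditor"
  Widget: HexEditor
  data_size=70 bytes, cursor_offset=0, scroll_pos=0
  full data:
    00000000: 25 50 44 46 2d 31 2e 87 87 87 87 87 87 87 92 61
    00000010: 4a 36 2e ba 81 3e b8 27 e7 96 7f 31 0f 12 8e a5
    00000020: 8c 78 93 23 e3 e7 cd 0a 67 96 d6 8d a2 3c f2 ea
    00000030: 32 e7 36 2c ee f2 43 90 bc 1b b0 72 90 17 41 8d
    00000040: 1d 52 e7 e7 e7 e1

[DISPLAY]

                                         
                                         
                                         
                   ┏━━━━━━━━━━━━━━━━━━━━┓
┏━━━━━━━━━━━━━━━━━━┃ HexEditor          ┃
┃ CheckboxTree     ┠────────────────────┨
┠──────────────────┃00000000  25 50 44 4┃
┃>[-] project/     ┃00000010  4a 36 2e b┃
┃   [ ] main.md    ┃00000020  8c 78 93 2┃
┃   [-] tools/     ┃00000030  32 e7 36 2┃
┃     [ ] worker.ht┃00000040  1d 52 e7 e┃
┃     [ ] main.css ┃                    ┃
┃     [-] bin/     ┃                    ┃
┃       [ ] utils.g┃                    ┃
┃       [ ] client.┃                    ┃
┃       [ ] worker.┗━━━━━━━━━━━━━━━━━━━━┛
┃       [x] main.json          ┃         
┃       [ ] cache.yaml         ┃         
┃     [ ] tools/               ┃         
┃       [ ] utils.c            ┃         


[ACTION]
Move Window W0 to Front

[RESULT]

                                         
                                         
                                         
                   ┏━━━━━━━━━━━━━━━━━━━━┓
┏━━━━━━━━━━━━━━━━━━━━━━━━━━━━━━┓        ┃
┃ CheckboxTree                 ┃────────┨
┠──────────────────────────────┨ 50 44 4┃
┃>[-] project/                 ┃ 36 2e b┃
┃   [ ] main.md                ┃ 78 93 2┃
┃   [-] tools/                 ┃ e7 36 2┃
┃     [ ] worker.html          ┃ 52 e7 e┃
┃     [ ] main.css             ┃        ┃
┃     [-] bin/                 ┃        ┃
┃       [ ] utils.go           ┃        ┃
┃       [ ] client.rs          ┃        ┃
┃       [ ] worker.py          ┃━━━━━━━━┛
┃       [x] main.json          ┃         
┃       [ ] cache.yaml         ┃         
┃     [ ] tools/               ┃         
┃       [ ] utils.c            ┃         


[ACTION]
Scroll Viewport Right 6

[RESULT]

                                         
                                         
                                         
              ┏━━━━━━━━━━━━━━━━━━━━┓     
━━━━━━━━━━━━━━━━━━━━━━━━━━┓        ┃     
ckboxTree                 ┃────────┨     
──────────────────────────┨ 50 44 4┃     
 project/                 ┃ 36 2e b┃     
 ] main.md                ┃ 78 93 2┃     
-] tools/                 ┃ e7 36 2┃     
 [ ] worker.html          ┃ 52 e7 e┃     
 [ ] main.css             ┃        ┃     
 [-] bin/                 ┃        ┃     
   [ ] utils.go           ┃        ┃     
   [ ] client.rs          ┃        ┃     
   [ ] worker.py          ┃━━━━━━━━┛     
   [x] main.json          ┃              
   [ ] cache.yaml         ┃              
 [ ] tools/               ┃              
   [ ] utils.c            ┃              


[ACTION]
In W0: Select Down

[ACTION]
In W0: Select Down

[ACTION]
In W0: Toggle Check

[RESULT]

                                         
                                         
                                         
              ┏━━━━━━━━━━━━━━━━━━━━┓     
━━━━━━━━━━━━━━━━━━━━━━━━━━┓        ┃     
ckboxTree                 ┃────────┨     
──────────────────────────┨ 50 44 4┃     
 project/                 ┃ 36 2e b┃     
 ] main.md                ┃ 78 93 2┃     
x] tools/                 ┃ e7 36 2┃     
 [x] worker.html          ┃ 52 e7 e┃     
 [x] main.css             ┃        ┃     
 [x] bin/                 ┃        ┃     
   [x] utils.go           ┃        ┃     
   [x] client.rs          ┃        ┃     
   [x] worker.py          ┃━━━━━━━━┛     
   [x] main.json          ┃              
   [x] cache.yaml         ┃              
 [x] tools/               ┃              
   [x] utils.c            ┃              


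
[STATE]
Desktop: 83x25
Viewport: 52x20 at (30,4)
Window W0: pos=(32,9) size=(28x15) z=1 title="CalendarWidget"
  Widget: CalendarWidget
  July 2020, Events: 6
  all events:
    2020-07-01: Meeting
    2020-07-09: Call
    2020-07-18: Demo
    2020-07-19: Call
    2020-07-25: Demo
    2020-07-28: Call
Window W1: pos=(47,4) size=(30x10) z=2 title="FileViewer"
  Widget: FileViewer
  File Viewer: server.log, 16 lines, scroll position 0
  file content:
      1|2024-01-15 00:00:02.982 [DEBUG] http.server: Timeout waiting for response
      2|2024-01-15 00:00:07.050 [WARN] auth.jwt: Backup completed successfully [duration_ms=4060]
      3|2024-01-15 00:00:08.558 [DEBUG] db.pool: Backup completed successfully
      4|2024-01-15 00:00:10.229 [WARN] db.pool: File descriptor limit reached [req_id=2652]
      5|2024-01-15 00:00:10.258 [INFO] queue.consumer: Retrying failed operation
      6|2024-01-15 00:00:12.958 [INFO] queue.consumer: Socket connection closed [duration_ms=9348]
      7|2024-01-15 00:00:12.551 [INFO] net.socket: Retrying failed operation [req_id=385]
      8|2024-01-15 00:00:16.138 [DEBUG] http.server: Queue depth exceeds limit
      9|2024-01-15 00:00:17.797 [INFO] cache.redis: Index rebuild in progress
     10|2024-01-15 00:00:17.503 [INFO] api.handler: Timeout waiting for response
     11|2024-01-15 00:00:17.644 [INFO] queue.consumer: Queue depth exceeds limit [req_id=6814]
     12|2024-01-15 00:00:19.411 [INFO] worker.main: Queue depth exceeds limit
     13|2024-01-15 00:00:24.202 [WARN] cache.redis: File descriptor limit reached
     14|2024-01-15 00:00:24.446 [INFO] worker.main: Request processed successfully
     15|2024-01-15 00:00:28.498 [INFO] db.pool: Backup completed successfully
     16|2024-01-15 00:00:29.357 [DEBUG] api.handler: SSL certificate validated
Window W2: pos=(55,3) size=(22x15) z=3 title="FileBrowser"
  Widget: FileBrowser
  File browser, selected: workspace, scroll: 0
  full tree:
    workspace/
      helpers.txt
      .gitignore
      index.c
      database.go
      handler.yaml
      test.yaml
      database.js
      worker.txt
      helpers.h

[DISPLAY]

                 ┏━━━━━━━┃ FileBrowser        ┃     
                 ┃ FileVi┠────────────────────┨     
                 ┠───────┃> [-] workspace/    ┃     
                 ┃2024-01┃    helpers.txt     ┃     
                 ┃2024-01┃    .gitignore      ┃     
  ┏━━━━━━━━━━━━━━┃2024-01┃    index.c         ┃     
  ┃ CalendarWidge┃2024-01┃    database.go     ┃     
  ┠──────────────┃2024-01┃    handler.yaml    ┃     
  ┃        July 2┃2024-01┃    test.yaml       ┃     
  ┃Mo Tu We Th Fr┗━━━━━━━┃    database.js     ┃     
  ┃       1*  2  3  4  5 ┃    worker.txt      ┃     
  ┃ 6  7  8  9* 10 11 12 ┃    helpers.h       ┃     
  ┃13 14 15 16 17 18* 19*┃                    ┃     
  ┃20 21 22 23 24 25* 26 ┗━━━━━━━━━━━━━━━━━━━━┛     
  ┃27 28* 29 30 31           ┃                      
  ┃                          ┃                      
  ┃                          ┃                      
  ┃                          ┃                      
  ┃                          ┃                      
  ┗━━━━━━━━━━━━━━━━━━━━━━━━━━┛                      


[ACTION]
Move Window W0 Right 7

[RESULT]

                 ┏━━━━━━━┃ FileBrowser        ┃     
                 ┃ FileVi┠────────────────────┨     
                 ┠───────┃> [-] workspace/    ┃     
                 ┃2024-01┃    helpers.txt     ┃     
                 ┃2024-01┃    .gitignore      ┃     
         ┏━━━━━━━┃2024-01┃    index.c         ┃     
         ┃ Calend┃2024-01┃    database.go     ┃     
         ┠───────┃2024-01┃    handler.yaml    ┃     
         ┃       ┃2024-01┃    test.yaml       ┃     
         ┃Mo Tu W┗━━━━━━━┃    database.js     ┃     
         ┃       1*  2  3┃    worker.txt      ┃     
         ┃ 6  7  8  9* 10┃    helpers.h       ┃     
         ┃13 14 15 16 17 ┃                    ┃     
         ┃20 21 22 23 24 ┗━━━━━━━━━━━━━━━━━━━━┛     
         ┃27 28* 29 30 31           ┃               
         ┃                          ┃               
         ┃                          ┃               
         ┃                          ┃               
         ┃                          ┃               
         ┗━━━━━━━━━━━━━━━━━━━━━━━━━━┛               


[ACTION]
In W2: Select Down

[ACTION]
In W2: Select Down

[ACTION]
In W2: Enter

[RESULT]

                 ┏━━━━━━━┃ FileBrowser        ┃     
                 ┃ FileVi┠────────────────────┨     
                 ┠───────┃  [-] workspace/    ┃     
                 ┃2024-01┃    helpers.txt     ┃     
                 ┃2024-01┃  > .gitignore      ┃     
         ┏━━━━━━━┃2024-01┃    index.c         ┃     
         ┃ Calend┃2024-01┃    database.go     ┃     
         ┠───────┃2024-01┃    handler.yaml    ┃     
         ┃       ┃2024-01┃    test.yaml       ┃     
         ┃Mo Tu W┗━━━━━━━┃    database.js     ┃     
         ┃       1*  2  3┃    worker.txt      ┃     
         ┃ 6  7  8  9* 10┃    helpers.h       ┃     
         ┃13 14 15 16 17 ┃                    ┃     
         ┃20 21 22 23 24 ┗━━━━━━━━━━━━━━━━━━━━┛     
         ┃27 28* 29 30 31           ┃               
         ┃                          ┃               
         ┃                          ┃               
         ┃                          ┃               
         ┃                          ┃               
         ┗━━━━━━━━━━━━━━━━━━━━━━━━━━┛               


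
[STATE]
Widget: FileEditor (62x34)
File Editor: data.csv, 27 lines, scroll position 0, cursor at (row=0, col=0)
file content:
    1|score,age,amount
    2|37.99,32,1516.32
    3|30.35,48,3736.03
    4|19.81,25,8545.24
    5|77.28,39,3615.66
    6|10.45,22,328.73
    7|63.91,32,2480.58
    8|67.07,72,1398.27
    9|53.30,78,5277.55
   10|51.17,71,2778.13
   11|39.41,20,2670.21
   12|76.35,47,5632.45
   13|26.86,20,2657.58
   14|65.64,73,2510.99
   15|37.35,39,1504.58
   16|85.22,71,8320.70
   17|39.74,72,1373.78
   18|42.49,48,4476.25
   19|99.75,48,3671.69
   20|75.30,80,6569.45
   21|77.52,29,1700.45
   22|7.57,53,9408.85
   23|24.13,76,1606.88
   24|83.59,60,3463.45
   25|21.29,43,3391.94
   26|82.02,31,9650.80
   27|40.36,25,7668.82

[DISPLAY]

█core,age,amount                                             ▲
37.99,32,1516.32                                             █
30.35,48,3736.03                                             ░
19.81,25,8545.24                                             ░
77.28,39,3615.66                                             ░
10.45,22,328.73                                              ░
63.91,32,2480.58                                             ░
67.07,72,1398.27                                             ░
53.30,78,5277.55                                             ░
51.17,71,2778.13                                             ░
39.41,20,2670.21                                             ░
76.35,47,5632.45                                             ░
26.86,20,2657.58                                             ░
65.64,73,2510.99                                             ░
37.35,39,1504.58                                             ░
85.22,71,8320.70                                             ░
39.74,72,1373.78                                             ░
42.49,48,4476.25                                             ░
99.75,48,3671.69                                             ░
75.30,80,6569.45                                             ░
77.52,29,1700.45                                             ░
7.57,53,9408.85                                              ░
24.13,76,1606.88                                             ░
83.59,60,3463.45                                             ░
21.29,43,3391.94                                             ░
82.02,31,9650.80                                             ░
40.36,25,7668.82                                             ░
                                                             ░
                                                             ░
                                                             ░
                                                             ░
                                                             ░
                                                             ░
                                                             ▼


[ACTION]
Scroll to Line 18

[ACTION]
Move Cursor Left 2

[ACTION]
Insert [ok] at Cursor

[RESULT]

ok█core,age,amount                                           ▲
37.99,32,1516.32                                             █
30.35,48,3736.03                                             ░
19.81,25,8545.24                                             ░
77.28,39,3615.66                                             ░
10.45,22,328.73                                              ░
63.91,32,2480.58                                             ░
67.07,72,1398.27                                             ░
53.30,78,5277.55                                             ░
51.17,71,2778.13                                             ░
39.41,20,2670.21                                             ░
76.35,47,5632.45                                             ░
26.86,20,2657.58                                             ░
65.64,73,2510.99                                             ░
37.35,39,1504.58                                             ░
85.22,71,8320.70                                             ░
39.74,72,1373.78                                             ░
42.49,48,4476.25                                             ░
99.75,48,3671.69                                             ░
75.30,80,6569.45                                             ░
77.52,29,1700.45                                             ░
7.57,53,9408.85                                              ░
24.13,76,1606.88                                             ░
83.59,60,3463.45                                             ░
21.29,43,3391.94                                             ░
82.02,31,9650.80                                             ░
40.36,25,7668.82                                             ░
                                                             ░
                                                             ░
                                                             ░
                                                             ░
                                                             ░
                                                             ░
                                                             ▼


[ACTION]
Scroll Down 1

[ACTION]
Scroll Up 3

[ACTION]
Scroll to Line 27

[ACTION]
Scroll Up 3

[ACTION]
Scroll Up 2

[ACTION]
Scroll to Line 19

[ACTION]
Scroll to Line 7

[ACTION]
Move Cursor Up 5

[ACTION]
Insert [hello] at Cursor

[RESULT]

okhello█core,age,amount                                      ▲
37.99,32,1516.32                                             █
30.35,48,3736.03                                             ░
19.81,25,8545.24                                             ░
77.28,39,3615.66                                             ░
10.45,22,328.73                                              ░
63.91,32,2480.58                                             ░
67.07,72,1398.27                                             ░
53.30,78,5277.55                                             ░
51.17,71,2778.13                                             ░
39.41,20,2670.21                                             ░
76.35,47,5632.45                                             ░
26.86,20,2657.58                                             ░
65.64,73,2510.99                                             ░
37.35,39,1504.58                                             ░
85.22,71,8320.70                                             ░
39.74,72,1373.78                                             ░
42.49,48,4476.25                                             ░
99.75,48,3671.69                                             ░
75.30,80,6569.45                                             ░
77.52,29,1700.45                                             ░
7.57,53,9408.85                                              ░
24.13,76,1606.88                                             ░
83.59,60,3463.45                                             ░
21.29,43,3391.94                                             ░
82.02,31,9650.80                                             ░
40.36,25,7668.82                                             ░
                                                             ░
                                                             ░
                                                             ░
                                                             ░
                                                             ░
                                                             ░
                                                             ▼


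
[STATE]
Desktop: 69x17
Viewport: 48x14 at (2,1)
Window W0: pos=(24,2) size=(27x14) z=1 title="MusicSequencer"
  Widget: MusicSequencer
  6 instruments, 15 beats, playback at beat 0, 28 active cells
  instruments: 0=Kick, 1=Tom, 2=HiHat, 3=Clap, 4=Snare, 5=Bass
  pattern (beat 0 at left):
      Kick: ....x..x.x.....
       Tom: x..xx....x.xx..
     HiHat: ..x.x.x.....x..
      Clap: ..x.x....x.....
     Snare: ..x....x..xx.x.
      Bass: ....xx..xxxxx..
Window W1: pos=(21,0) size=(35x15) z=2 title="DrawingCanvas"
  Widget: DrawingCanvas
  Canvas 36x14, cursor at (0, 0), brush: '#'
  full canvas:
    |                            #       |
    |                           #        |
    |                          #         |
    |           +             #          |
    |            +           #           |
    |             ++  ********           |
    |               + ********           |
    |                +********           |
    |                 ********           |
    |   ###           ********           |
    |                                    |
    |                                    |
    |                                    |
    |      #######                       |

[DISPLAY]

                   ┃ DrawingCanvas              
                   ┠────────────────────────────
                   ┃+                           
                   ┃                           #
                   ┃                          # 
                   ┃           +             #  
                   ┃            +           #   
                   ┃             ++  ********   
                   ┃               + ********   
                   ┃                +********   
                   ┃                 ********   
                   ┃   ###           ********   
                   ┃                            
                   ┗━━━━━━━━━━━━━━━━━━━━━━━━━━━━


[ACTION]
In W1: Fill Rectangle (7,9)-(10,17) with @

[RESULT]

                   ┃ DrawingCanvas              
                   ┠────────────────────────────
                   ┃+                           
                   ┃                           #
                   ┃                          # 
                   ┃           +             #  
                   ┃            +           #   
                   ┃             ++  ********   
                   ┃               + ********   
                   ┃         @@@@@@@@@*******   
                   ┃         @@@@@@@@@*******   
                   ┃   ###   @@@@@@@@@*******   
                   ┃         @@@@@@@@@          
                   ┗━━━━━━━━━━━━━━━━━━━━━━━━━━━━


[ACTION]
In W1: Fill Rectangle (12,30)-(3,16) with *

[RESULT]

                   ┃ DrawingCanvas              
                   ┠────────────────────────────
                   ┃+                           
                   ┃                           #
                   ┃                          # 
                   ┃           +    ************
                   ┃            +   ************
                   ┃             ++ ************
                   ┃               +************
                   ┃         @@@@@@@************
                   ┃         @@@@@@@************
                   ┃   ###   @@@@@@@************
                   ┃         @@@@@@@************
                   ┗━━━━━━━━━━━━━━━━━━━━━━━━━━━━


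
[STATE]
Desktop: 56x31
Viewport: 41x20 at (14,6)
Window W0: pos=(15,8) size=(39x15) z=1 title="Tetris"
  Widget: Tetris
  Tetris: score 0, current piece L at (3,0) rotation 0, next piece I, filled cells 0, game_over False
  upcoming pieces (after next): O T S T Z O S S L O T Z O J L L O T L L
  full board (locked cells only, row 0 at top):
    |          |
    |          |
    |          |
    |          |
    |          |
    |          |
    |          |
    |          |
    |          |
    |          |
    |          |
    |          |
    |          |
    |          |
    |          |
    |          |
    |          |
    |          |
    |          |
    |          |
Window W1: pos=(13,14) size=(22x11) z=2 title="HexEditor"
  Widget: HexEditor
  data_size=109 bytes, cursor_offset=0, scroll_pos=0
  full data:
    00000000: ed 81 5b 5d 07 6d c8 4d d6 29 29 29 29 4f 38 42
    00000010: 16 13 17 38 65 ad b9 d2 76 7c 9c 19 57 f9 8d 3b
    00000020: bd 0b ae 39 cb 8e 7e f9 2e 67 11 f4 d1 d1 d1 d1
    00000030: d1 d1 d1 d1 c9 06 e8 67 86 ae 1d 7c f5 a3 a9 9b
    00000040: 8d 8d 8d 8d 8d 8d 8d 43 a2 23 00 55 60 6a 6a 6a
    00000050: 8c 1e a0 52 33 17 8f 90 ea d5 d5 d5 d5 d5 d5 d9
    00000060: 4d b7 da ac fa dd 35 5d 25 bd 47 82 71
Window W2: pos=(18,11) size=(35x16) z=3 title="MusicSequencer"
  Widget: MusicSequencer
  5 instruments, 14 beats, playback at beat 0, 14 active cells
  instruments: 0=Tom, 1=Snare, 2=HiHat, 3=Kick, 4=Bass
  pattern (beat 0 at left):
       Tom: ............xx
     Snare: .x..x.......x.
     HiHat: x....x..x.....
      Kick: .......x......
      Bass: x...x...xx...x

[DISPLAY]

                                         
                                         
 ┏━━━━━━━━━━━━━━━━━━━━━━━━━━━━━━━━━━━━━┓ 
 ┃ Tetris                              ┃ 
 ┠─────────────────────────────────────┨ 
 ┃  ┏━━━━━━━━━━━━━━━━━━━━━━━━━━━━━━━━━┓┃ 
 ┃  ┃ MusicSequencer                  ┃┃ 
 ┃  ┠─────────────────────────────────┨┃ 
━━━━┃      ▼1234567890123             ┃┃ 
 Hex┃   Tom············██             ┃┃ 
────┃ Snare·█··█·······█·             ┃┃ 
0000┃ HiHat█····█··█·····             ┃┃ 
0000┃  Kick·······█······             ┃┃ 
0000┃  Bass█···█···██···█             ┃┃ 
0000┃                                 ┃┃ 
0000┃                                 ┃┃ 
0000┃                                 ┃┛ 
0000┃                                 ┃  
━━━━┃                                 ┃  
    ┃                                 ┃  


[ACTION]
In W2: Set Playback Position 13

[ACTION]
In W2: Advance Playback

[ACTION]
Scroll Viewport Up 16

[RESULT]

                                         
                                         
                                         
                                         
                                         
                                         
                                         
                                         
 ┏━━━━━━━━━━━━━━━━━━━━━━━━━━━━━━━━━━━━━┓ 
 ┃ Tetris                              ┃ 
 ┠─────────────────────────────────────┨ 
 ┃  ┏━━━━━━━━━━━━━━━━━━━━━━━━━━━━━━━━━┓┃ 
 ┃  ┃ MusicSequencer                  ┃┃ 
 ┃  ┠─────────────────────────────────┨┃ 
━━━━┃      ▼1234567890123             ┃┃ 
 Hex┃   Tom············██             ┃┃ 
────┃ Snare·█··█·······█·             ┃┃ 
0000┃ HiHat█····█··█·····             ┃┃ 
0000┃  Kick·······█······             ┃┃ 
0000┃  Bass█···█···██···█             ┃┃ 


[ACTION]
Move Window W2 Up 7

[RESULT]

                                         
                                         
                                         
                                         
    ┏━━━━━━━━━━━━━━━━━━━━━━━━━━━━━━━━━┓  
    ┃ MusicSequencer                  ┃  
    ┠─────────────────────────────────┨  
    ┃      ▼1234567890123             ┃  
 ┏━━┃   Tom············██             ┃┓ 
 ┃ T┃ Snare·█··█·······█·             ┃┃ 
 ┠──┃ HiHat█····█··█·····             ┃┨ 
 ┃  ┃  Kick·······█······             ┃┃ 
 ┃  ┃  Bass█···█···██···█             ┃┃ 
 ┃  ┃                                 ┃┃ 
━━━━┃                                 ┃┃ 
 Hex┃                                 ┃┃ 
────┃                                 ┃┃ 
0000┃                                 ┃┃ 
0000┃                                 ┃┃ 
0000┗━━━━━━━━━━━━━━━━━━━━━━━━━━━━━━━━━┛┃ 
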